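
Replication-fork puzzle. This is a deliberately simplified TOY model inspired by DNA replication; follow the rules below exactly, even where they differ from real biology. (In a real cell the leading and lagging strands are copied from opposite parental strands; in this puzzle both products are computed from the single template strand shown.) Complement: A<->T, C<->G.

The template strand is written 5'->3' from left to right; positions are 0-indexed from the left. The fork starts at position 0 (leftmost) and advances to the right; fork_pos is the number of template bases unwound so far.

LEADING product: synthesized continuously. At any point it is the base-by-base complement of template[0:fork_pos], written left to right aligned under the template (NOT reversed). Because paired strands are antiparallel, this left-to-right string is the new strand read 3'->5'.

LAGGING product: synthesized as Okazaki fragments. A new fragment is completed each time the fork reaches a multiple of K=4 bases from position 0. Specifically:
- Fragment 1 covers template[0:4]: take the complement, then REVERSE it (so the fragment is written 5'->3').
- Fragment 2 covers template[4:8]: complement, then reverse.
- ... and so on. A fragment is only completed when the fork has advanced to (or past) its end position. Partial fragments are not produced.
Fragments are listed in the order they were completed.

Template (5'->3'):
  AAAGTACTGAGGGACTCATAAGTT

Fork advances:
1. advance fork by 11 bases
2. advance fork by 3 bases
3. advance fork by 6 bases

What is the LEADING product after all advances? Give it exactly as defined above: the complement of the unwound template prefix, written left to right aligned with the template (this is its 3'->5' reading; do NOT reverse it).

Answer: TTTCATGACTCCCTGAGTAT

Derivation:
Step 1: advance 11 -> fork_pos = 0 + 11 = 11.
Step 2: advance 3 -> fork_pos = 11 + 3 = 14.
Step 3: advance 6 -> fork_pos = 14 + 6 = 20.
Unwound prefix: template[0:20] = AAAGTACTGAGGGACTCATA
Complement it base by base (A<->T, C<->G), keeping left-to-right order:
  [0:5] AAAGT -> TTTCA
  [5:10] ACTGA -> TGACT
  [10:15] GGGAC -> CCCTG
  [15:20] TCATA -> AGTAT
Concatenate: TTTCATGACTCCCTGAGTAT (length 20; written aligned with the template, i.e. 3'->5').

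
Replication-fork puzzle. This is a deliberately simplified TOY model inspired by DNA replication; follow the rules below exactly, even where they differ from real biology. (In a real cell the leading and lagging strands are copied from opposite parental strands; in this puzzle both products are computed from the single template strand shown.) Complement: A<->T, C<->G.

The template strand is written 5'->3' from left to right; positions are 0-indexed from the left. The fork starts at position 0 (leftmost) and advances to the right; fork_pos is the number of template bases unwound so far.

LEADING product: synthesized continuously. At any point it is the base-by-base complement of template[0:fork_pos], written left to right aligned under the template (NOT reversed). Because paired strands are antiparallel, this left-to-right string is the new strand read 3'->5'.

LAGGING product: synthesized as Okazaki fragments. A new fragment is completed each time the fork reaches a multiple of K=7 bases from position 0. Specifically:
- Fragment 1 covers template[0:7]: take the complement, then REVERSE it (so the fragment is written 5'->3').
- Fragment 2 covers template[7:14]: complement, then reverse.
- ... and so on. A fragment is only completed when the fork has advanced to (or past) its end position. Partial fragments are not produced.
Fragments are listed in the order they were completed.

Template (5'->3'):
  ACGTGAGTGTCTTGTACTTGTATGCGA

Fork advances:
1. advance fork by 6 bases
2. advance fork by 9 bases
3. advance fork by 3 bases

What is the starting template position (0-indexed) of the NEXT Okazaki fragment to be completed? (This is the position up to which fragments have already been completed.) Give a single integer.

Answer: 14

Derivation:
Step 1: advance 6 -> fork_pos = 0 + 6 = 6. Next multiple of 7 is 7 (not reached); still 0 fragment(s).
Step 2: advance 9 -> fork_pos = 6 + 9 = 15. Reached multiple(s) of 7: 7, 14 -> fragments 1-2 completed (2 total).
Step 3: advance 3 -> fork_pos = 15 + 3 = 18. Next multiple of 7 is 21 (not reached); still 2 fragment(s).
2 fragment(s) completed, covering template[0:14] (2 x 7 = 14). The next fragment, fragment 3, covers template[14:21], so it starts at position 14.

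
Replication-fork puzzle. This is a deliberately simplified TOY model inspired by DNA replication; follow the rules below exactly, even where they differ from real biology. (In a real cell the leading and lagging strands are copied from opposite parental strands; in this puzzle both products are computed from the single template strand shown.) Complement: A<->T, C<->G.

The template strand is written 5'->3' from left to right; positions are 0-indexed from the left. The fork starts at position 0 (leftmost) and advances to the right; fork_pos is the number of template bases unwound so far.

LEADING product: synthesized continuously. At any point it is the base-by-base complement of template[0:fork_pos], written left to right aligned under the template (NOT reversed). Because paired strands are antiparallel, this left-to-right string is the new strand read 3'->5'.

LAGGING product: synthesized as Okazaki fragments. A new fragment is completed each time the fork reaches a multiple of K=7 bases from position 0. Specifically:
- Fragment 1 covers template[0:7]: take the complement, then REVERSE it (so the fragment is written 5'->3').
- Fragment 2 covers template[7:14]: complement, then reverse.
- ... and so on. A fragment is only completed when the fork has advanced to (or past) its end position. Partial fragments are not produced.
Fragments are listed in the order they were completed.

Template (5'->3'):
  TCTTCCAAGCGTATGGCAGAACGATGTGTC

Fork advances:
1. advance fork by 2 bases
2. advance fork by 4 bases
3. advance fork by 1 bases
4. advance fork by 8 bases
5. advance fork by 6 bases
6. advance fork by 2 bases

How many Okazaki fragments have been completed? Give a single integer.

Step 1: advance 2 -> fork_pos = 0 + 2 = 2. Next multiple of 7 is 7 (not reached); still 0 fragment(s).
Step 2: advance 4 -> fork_pos = 2 + 4 = 6. Next multiple of 7 is 7 (not reached); still 0 fragment(s).
Step 3: advance 1 -> fork_pos = 6 + 1 = 7. Reached multiple(s) of 7: 7 -> fragment 1 completed (1 total).
Step 4: advance 8 -> fork_pos = 7 + 8 = 15. Reached multiple(s) of 7: 14 -> fragment 2 completed (2 total).
Step 5: advance 6 -> fork_pos = 15 + 6 = 21. Reached multiple(s) of 7: 21 -> fragment 3 completed (3 total).
Step 6: advance 2 -> fork_pos = 21 + 2 = 23. Next multiple of 7 is 28 (not reached); still 3 fragment(s).
Check: final fork_pos = 23; the multiples of 7 that are <= 23 are 7..21 -> 23 // 7 = 3 completed fragment(s).

Answer: 3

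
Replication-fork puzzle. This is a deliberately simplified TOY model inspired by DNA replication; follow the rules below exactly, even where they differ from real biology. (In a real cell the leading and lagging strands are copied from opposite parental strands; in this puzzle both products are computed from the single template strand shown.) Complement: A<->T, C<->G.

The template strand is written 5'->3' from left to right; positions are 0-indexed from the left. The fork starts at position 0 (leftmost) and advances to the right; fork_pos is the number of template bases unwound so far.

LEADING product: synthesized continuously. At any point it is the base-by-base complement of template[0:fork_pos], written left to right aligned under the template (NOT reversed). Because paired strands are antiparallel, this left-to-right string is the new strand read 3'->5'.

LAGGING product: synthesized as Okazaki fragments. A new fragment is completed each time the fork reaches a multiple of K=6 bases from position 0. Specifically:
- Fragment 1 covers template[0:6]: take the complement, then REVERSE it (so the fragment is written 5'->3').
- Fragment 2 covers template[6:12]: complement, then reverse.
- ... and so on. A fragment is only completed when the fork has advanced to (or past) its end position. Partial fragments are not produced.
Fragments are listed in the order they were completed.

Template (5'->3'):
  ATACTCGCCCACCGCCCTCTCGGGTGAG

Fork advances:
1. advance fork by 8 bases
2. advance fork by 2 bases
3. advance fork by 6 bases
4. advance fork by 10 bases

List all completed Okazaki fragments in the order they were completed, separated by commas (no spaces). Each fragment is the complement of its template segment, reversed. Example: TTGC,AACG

Step 1: advance 8 -> fork_pos = 0 + 8 = 8. Reached multiple(s) of 6: 6 -> fragment 1 completed (1 total).
Step 2: advance 2 -> fork_pos = 8 + 2 = 10. Next multiple of 6 is 12 (not reached); still 1 fragment(s).
Step 3: advance 6 -> fork_pos = 10 + 6 = 16. Reached multiple(s) of 6: 12 -> fragment 2 completed (2 total).
Step 4: advance 10 -> fork_pos = 16 + 10 = 26. Reached multiple(s) of 6: 18, 24 -> fragments 3-4 completed (4 total).
Final fork_pos = 26, so 4 fragment(s) are complete. Build each: template segment -> complement -> reverse.
Fragment 1: template[0:6] = ATACTC -> complement TATGAG -> reversed GAGTAT
Fragment 2: template[6:12] = GCCCAC -> complement CGGGTG -> reversed GTGGGC
Fragment 3: template[12:18] = CGCCCT -> complement GCGGGA -> reversed AGGGCG
Fragment 4: template[18:24] = CTCGGG -> complement GAGCCC -> reversed CCCGAG

Answer: GAGTAT,GTGGGC,AGGGCG,CCCGAG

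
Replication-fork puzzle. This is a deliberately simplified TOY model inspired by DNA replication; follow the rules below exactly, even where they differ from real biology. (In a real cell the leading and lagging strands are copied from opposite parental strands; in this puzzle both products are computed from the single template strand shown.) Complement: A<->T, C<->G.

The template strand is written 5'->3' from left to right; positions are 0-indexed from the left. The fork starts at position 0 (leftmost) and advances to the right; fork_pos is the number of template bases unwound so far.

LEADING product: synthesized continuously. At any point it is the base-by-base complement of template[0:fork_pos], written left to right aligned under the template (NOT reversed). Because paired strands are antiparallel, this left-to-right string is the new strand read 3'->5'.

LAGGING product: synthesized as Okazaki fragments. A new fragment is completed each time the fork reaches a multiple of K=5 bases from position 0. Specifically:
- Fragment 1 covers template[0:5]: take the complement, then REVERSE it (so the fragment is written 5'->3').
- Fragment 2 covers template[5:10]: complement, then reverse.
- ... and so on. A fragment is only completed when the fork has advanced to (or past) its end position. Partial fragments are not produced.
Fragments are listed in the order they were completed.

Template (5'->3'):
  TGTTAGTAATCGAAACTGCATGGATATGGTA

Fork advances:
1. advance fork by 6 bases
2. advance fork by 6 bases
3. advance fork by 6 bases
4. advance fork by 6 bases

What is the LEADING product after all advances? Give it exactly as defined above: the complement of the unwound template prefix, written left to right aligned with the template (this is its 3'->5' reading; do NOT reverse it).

Step 1: advance 6 -> fork_pos = 0 + 6 = 6.
Step 2: advance 6 -> fork_pos = 6 + 6 = 12.
Step 3: advance 6 -> fork_pos = 12 + 6 = 18.
Step 4: advance 6 -> fork_pos = 18 + 6 = 24.
Unwound prefix: template[0:24] = TGTTAGTAATCGAAACTGCATGGA
Complement it base by base (A<->T, C<->G), keeping left-to-right order:
  [0:5] TGTTA -> ACAAT
  [5:10] GTAAT -> CATTA
  [10:15] CGAAA -> GCTTT
  [15:20] CTGCA -> GACGT
  [20:24] TGGA -> ACCT
Concatenate: ACAATCATTAGCTTTGACGTACCT (length 24; written aligned with the template, i.e. 3'->5').

Answer: ACAATCATTAGCTTTGACGTACCT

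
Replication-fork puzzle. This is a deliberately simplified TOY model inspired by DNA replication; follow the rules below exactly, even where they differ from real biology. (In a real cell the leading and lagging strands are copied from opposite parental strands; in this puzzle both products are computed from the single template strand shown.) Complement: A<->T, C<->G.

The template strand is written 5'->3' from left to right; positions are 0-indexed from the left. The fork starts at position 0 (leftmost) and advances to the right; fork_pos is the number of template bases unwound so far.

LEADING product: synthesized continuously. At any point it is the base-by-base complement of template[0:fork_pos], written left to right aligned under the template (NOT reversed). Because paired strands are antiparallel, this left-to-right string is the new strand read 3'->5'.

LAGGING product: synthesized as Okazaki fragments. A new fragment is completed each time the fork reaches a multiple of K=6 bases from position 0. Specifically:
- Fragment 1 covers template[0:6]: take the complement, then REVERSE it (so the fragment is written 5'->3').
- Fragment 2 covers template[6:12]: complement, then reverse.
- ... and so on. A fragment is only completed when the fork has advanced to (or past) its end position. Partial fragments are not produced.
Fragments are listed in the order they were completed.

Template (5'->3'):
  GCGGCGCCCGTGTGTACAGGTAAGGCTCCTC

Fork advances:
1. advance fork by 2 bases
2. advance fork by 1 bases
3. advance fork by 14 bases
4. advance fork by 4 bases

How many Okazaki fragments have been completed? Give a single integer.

Answer: 3

Derivation:
Step 1: advance 2 -> fork_pos = 0 + 2 = 2. Next multiple of 6 is 6 (not reached); still 0 fragment(s).
Step 2: advance 1 -> fork_pos = 2 + 1 = 3. Next multiple of 6 is 6 (not reached); still 0 fragment(s).
Step 3: advance 14 -> fork_pos = 3 + 14 = 17. Reached multiple(s) of 6: 6, 12 -> fragments 1-2 completed (2 total).
Step 4: advance 4 -> fork_pos = 17 + 4 = 21. Reached multiple(s) of 6: 18 -> fragment 3 completed (3 total).
Check: final fork_pos = 21; the multiples of 6 that are <= 21 are 6..18 -> 21 // 6 = 3 completed fragment(s).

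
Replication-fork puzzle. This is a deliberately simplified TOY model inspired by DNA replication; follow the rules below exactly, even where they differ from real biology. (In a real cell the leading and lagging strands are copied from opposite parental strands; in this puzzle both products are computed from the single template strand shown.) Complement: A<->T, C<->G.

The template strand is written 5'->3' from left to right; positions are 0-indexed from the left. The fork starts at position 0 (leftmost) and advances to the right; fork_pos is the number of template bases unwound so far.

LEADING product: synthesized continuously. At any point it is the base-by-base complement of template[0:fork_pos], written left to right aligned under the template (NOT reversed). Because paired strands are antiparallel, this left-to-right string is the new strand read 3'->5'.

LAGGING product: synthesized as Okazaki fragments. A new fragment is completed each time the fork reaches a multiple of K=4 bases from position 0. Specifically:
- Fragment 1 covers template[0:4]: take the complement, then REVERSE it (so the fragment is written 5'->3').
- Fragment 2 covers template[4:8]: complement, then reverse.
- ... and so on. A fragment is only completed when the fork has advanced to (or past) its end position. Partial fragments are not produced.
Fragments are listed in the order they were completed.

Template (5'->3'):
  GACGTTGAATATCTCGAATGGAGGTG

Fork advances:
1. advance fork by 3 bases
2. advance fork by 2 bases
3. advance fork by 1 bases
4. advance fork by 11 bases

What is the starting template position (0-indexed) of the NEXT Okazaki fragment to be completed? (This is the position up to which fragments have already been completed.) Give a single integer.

Step 1: advance 3 -> fork_pos = 0 + 3 = 3. Next multiple of 4 is 4 (not reached); still 0 fragment(s).
Step 2: advance 2 -> fork_pos = 3 + 2 = 5. Reached multiple(s) of 4: 4 -> fragment 1 completed (1 total).
Step 3: advance 1 -> fork_pos = 5 + 1 = 6. Next multiple of 4 is 8 (not reached); still 1 fragment(s).
Step 4: advance 11 -> fork_pos = 6 + 11 = 17. Reached multiple(s) of 4: 8, 12, 16 -> fragments 2-4 completed (4 total).
4 fragment(s) completed, covering template[0:16] (4 x 4 = 16). The next fragment, fragment 5, covers template[16:20], so it starts at position 16.

Answer: 16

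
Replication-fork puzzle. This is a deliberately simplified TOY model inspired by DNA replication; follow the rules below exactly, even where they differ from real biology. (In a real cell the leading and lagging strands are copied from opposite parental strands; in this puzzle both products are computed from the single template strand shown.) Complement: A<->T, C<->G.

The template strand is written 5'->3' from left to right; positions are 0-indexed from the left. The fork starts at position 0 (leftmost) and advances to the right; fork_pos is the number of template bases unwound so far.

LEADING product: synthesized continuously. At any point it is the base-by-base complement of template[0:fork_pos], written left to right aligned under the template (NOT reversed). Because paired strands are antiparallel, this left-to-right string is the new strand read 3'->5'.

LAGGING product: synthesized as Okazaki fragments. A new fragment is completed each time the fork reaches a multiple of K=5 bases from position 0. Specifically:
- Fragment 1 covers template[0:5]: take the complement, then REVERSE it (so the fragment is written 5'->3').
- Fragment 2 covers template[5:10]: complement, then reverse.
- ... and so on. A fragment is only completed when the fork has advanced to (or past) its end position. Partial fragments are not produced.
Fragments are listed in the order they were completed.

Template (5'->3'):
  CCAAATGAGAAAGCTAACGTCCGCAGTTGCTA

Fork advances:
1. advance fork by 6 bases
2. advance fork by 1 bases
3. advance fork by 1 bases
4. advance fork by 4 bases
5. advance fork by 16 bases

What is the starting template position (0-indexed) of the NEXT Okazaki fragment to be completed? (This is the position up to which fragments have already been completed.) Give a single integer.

Step 1: advance 6 -> fork_pos = 0 + 6 = 6. Reached multiple(s) of 5: 5 -> fragment 1 completed (1 total).
Step 2: advance 1 -> fork_pos = 6 + 1 = 7. Next multiple of 5 is 10 (not reached); still 1 fragment(s).
Step 3: advance 1 -> fork_pos = 7 + 1 = 8. Next multiple of 5 is 10 (not reached); still 1 fragment(s).
Step 4: advance 4 -> fork_pos = 8 + 4 = 12. Reached multiple(s) of 5: 10 -> fragment 2 completed (2 total).
Step 5: advance 16 -> fork_pos = 12 + 16 = 28. Reached multiple(s) of 5: 15, 20, 25 -> fragments 3-5 completed (5 total).
5 fragment(s) completed, covering template[0:25] (5 x 5 = 25). The next fragment, fragment 6, covers template[25:30], so it starts at position 25.

Answer: 25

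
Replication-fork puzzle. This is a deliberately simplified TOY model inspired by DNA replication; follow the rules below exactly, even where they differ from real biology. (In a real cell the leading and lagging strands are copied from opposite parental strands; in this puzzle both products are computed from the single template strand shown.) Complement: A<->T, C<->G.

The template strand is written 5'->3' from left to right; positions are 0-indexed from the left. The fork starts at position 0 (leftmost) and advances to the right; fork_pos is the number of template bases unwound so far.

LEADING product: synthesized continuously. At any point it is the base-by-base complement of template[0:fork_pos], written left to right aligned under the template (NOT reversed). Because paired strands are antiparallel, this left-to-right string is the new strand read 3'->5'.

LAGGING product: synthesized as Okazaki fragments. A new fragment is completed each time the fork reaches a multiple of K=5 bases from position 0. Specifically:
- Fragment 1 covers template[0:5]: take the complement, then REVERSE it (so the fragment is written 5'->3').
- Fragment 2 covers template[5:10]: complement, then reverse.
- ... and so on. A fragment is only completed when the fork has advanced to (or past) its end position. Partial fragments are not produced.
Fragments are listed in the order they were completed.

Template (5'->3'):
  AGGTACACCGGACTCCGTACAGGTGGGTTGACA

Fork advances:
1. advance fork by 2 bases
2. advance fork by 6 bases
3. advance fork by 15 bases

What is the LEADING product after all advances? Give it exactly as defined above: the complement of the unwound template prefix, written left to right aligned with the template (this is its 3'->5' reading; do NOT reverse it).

Answer: TCCATGTGGCCTGAGGCATGTCC

Derivation:
Step 1: advance 2 -> fork_pos = 0 + 2 = 2.
Step 2: advance 6 -> fork_pos = 2 + 6 = 8.
Step 3: advance 15 -> fork_pos = 8 + 15 = 23.
Unwound prefix: template[0:23] = AGGTACACCGGACTCCGTACAGG
Complement it base by base (A<->T, C<->G), keeping left-to-right order:
  [0:5] AGGTA -> TCCAT
  [5:10] CACCG -> GTGGC
  [10:15] GACTC -> CTGAG
  [15:20] CGTAC -> GCATG
  [20:23] AGG -> TCC
Concatenate: TCCATGTGGCCTGAGGCATGTCC (length 23; written aligned with the template, i.e. 3'->5').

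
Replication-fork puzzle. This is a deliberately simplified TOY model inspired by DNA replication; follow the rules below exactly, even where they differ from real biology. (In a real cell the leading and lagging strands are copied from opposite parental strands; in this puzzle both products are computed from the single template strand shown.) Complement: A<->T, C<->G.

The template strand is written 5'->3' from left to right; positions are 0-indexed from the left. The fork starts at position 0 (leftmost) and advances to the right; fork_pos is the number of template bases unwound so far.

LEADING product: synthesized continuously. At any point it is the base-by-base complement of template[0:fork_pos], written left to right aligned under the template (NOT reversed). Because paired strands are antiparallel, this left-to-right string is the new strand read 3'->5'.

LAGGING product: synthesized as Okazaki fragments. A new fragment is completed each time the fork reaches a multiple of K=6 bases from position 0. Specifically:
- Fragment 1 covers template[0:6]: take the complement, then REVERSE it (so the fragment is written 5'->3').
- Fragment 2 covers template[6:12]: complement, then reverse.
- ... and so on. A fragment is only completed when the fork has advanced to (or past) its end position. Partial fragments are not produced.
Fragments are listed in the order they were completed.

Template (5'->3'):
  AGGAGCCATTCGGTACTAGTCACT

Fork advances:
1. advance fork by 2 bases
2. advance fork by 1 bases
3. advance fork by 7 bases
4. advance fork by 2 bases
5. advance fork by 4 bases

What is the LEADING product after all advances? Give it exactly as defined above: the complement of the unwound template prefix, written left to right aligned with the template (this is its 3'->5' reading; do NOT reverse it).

Step 1: advance 2 -> fork_pos = 0 + 2 = 2.
Step 2: advance 1 -> fork_pos = 2 + 1 = 3.
Step 3: advance 7 -> fork_pos = 3 + 7 = 10.
Step 4: advance 2 -> fork_pos = 10 + 2 = 12.
Step 5: advance 4 -> fork_pos = 12 + 4 = 16.
Unwound prefix: template[0:16] = AGGAGCCATTCGGTAC
Complement it base by base (A<->T, C<->G), keeping left-to-right order:
  [0:5] AGGAG -> TCCTC
  [5:10] CCATT -> GGTAA
  [10:15] CGGTA -> GCCAT
  [15:16] C -> G
Concatenate: TCCTCGGTAAGCCATG (length 16; written aligned with the template, i.e. 3'->5').

Answer: TCCTCGGTAAGCCATG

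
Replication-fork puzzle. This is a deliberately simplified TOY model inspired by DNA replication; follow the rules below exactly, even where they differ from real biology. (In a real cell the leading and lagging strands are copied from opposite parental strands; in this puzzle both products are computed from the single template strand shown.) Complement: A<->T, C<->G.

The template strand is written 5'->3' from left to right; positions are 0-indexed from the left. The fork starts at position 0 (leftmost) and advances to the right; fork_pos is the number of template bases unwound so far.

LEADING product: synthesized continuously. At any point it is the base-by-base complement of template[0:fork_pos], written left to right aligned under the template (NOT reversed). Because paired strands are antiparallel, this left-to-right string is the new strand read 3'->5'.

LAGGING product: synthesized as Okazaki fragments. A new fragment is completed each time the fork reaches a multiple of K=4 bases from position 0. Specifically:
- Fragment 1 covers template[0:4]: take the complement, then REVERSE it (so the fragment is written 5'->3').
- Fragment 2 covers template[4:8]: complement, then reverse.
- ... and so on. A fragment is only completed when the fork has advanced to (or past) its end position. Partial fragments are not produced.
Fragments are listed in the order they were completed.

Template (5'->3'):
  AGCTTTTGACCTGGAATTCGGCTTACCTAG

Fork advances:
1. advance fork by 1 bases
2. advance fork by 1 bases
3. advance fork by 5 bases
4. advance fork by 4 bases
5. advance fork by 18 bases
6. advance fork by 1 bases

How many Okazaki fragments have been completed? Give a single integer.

Answer: 7

Derivation:
Step 1: advance 1 -> fork_pos = 0 + 1 = 1. Next multiple of 4 is 4 (not reached); still 0 fragment(s).
Step 2: advance 1 -> fork_pos = 1 + 1 = 2. Next multiple of 4 is 4 (not reached); still 0 fragment(s).
Step 3: advance 5 -> fork_pos = 2 + 5 = 7. Reached multiple(s) of 4: 4 -> fragment 1 completed (1 total).
Step 4: advance 4 -> fork_pos = 7 + 4 = 11. Reached multiple(s) of 4: 8 -> fragment 2 completed (2 total).
Step 5: advance 18 -> fork_pos = 11 + 18 = 29. Reached multiple(s) of 4: 12, 16, 20, 24, 28 -> fragments 3-7 completed (7 total).
Step 6: advance 1 -> fork_pos = 29 + 1 = 30. Next multiple of 4 is 32 (not reached); still 7 fragment(s).
Check: final fork_pos = 30; the multiples of 4 that are <= 30 are 4..28 -> 30 // 4 = 7 completed fragment(s).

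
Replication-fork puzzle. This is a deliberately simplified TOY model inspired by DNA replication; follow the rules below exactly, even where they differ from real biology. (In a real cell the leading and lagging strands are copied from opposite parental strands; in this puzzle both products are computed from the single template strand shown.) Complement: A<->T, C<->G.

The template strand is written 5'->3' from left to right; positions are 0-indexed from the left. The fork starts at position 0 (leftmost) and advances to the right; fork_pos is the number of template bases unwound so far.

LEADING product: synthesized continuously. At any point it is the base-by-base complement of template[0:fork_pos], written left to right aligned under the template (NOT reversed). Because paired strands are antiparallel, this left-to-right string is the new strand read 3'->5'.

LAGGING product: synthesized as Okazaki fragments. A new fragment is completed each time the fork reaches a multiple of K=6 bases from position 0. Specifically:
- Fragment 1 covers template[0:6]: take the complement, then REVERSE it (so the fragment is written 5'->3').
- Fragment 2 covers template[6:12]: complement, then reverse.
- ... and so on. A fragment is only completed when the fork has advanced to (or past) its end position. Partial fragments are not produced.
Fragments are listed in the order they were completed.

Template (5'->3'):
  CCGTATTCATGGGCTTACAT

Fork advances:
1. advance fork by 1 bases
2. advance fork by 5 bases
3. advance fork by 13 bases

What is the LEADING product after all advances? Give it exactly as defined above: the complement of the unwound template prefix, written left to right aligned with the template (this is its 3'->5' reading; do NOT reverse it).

Answer: GGCATAAGTACCCGAATGT

Derivation:
Step 1: advance 1 -> fork_pos = 0 + 1 = 1.
Step 2: advance 5 -> fork_pos = 1 + 5 = 6.
Step 3: advance 13 -> fork_pos = 6 + 13 = 19.
Unwound prefix: template[0:19] = CCGTATTCATGGGCTTACA
Complement it base by base (A<->T, C<->G), keeping left-to-right order:
  [0:5] CCGTA -> GGCAT
  [5:10] TTCAT -> AAGTA
  [10:15] GGGCT -> CCCGA
  [15:19] TACA -> ATGT
Concatenate: GGCATAAGTACCCGAATGT (length 19; written aligned with the template, i.e. 3'->5').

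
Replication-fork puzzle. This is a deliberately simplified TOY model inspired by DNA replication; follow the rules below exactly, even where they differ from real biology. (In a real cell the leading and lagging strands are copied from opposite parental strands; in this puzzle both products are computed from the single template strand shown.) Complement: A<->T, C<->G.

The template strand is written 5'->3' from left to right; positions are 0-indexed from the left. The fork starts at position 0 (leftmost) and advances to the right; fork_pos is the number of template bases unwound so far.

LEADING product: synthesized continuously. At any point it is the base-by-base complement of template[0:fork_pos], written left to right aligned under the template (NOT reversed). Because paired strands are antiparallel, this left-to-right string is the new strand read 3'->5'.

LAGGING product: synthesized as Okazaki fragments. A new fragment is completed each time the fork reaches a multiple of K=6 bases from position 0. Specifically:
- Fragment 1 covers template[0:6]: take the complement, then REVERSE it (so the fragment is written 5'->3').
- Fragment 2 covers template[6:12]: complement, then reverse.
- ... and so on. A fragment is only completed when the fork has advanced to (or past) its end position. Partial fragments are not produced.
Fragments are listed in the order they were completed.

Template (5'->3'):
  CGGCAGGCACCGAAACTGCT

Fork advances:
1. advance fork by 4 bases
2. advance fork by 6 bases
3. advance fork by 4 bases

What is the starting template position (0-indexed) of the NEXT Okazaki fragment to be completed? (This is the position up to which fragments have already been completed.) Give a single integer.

Answer: 12

Derivation:
Step 1: advance 4 -> fork_pos = 0 + 4 = 4. Next multiple of 6 is 6 (not reached); still 0 fragment(s).
Step 2: advance 6 -> fork_pos = 4 + 6 = 10. Reached multiple(s) of 6: 6 -> fragment 1 completed (1 total).
Step 3: advance 4 -> fork_pos = 10 + 4 = 14. Reached multiple(s) of 6: 12 -> fragment 2 completed (2 total).
2 fragment(s) completed, covering template[0:12] (2 x 6 = 12). The next fragment, fragment 3, covers template[12:18], so it starts at position 12.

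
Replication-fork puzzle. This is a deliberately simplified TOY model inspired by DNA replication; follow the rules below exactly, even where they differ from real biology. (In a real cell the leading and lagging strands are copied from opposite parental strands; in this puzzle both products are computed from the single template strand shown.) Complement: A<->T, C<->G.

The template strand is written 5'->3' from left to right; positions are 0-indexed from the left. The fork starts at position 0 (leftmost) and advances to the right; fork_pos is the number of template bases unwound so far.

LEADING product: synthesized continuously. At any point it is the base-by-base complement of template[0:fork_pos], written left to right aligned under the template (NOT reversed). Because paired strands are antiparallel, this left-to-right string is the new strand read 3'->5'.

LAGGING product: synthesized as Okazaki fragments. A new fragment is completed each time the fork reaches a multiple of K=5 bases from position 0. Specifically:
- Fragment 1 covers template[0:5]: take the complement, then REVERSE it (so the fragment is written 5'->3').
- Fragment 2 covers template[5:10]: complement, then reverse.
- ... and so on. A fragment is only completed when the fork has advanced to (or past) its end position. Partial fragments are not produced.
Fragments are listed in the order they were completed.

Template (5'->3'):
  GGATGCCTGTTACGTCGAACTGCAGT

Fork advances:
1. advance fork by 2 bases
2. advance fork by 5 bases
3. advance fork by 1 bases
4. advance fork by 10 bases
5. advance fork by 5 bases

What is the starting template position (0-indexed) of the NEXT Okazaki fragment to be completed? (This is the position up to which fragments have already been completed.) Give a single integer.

Step 1: advance 2 -> fork_pos = 0 + 2 = 2. Next multiple of 5 is 5 (not reached); still 0 fragment(s).
Step 2: advance 5 -> fork_pos = 2 + 5 = 7. Reached multiple(s) of 5: 5 -> fragment 1 completed (1 total).
Step 3: advance 1 -> fork_pos = 7 + 1 = 8. Next multiple of 5 is 10 (not reached); still 1 fragment(s).
Step 4: advance 10 -> fork_pos = 8 + 10 = 18. Reached multiple(s) of 5: 10, 15 -> fragments 2-3 completed (3 total).
Step 5: advance 5 -> fork_pos = 18 + 5 = 23. Reached multiple(s) of 5: 20 -> fragment 4 completed (4 total).
4 fragment(s) completed, covering template[0:20] (4 x 5 = 20). The next fragment, fragment 5, covers template[20:25], so it starts at position 20.

Answer: 20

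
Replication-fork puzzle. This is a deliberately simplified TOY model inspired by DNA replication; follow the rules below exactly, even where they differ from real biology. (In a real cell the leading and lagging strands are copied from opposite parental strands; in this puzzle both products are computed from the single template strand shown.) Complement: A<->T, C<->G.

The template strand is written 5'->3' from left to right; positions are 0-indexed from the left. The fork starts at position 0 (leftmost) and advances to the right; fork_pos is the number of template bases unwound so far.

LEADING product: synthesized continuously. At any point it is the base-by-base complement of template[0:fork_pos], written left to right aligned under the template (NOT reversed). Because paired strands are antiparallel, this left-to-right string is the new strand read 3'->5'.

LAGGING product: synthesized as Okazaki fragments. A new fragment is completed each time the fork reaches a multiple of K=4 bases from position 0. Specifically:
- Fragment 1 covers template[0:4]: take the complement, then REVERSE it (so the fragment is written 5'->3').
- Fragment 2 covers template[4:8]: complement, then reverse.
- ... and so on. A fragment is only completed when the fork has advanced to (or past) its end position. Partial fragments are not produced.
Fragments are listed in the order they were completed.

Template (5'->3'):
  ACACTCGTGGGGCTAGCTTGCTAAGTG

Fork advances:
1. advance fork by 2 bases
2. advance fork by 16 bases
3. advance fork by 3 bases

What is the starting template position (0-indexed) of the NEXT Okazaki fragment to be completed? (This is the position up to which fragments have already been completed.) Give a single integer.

Answer: 20

Derivation:
Step 1: advance 2 -> fork_pos = 0 + 2 = 2. Next multiple of 4 is 4 (not reached); still 0 fragment(s).
Step 2: advance 16 -> fork_pos = 2 + 16 = 18. Reached multiple(s) of 4: 4, 8, 12, 16 -> fragments 1-4 completed (4 total).
Step 3: advance 3 -> fork_pos = 18 + 3 = 21. Reached multiple(s) of 4: 20 -> fragment 5 completed (5 total).
5 fragment(s) completed, covering template[0:20] (5 x 4 = 20). The next fragment, fragment 6, covers template[20:24], so it starts at position 20.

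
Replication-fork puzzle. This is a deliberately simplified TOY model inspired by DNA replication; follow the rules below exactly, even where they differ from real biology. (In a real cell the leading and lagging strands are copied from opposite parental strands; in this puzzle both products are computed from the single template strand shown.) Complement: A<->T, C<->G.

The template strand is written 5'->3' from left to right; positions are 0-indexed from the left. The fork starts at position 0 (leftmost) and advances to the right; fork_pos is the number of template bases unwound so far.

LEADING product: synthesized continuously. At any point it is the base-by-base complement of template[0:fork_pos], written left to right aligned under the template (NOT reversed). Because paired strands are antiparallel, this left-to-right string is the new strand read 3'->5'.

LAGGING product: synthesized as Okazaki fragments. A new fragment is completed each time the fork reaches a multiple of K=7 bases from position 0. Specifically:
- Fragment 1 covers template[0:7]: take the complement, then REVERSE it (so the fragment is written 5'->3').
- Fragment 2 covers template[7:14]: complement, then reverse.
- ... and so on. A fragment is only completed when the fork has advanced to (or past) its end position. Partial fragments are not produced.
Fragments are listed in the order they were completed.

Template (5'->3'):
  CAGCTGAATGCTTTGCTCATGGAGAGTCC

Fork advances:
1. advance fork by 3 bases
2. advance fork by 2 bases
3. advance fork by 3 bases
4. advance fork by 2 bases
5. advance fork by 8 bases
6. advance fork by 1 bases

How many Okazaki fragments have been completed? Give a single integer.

Step 1: advance 3 -> fork_pos = 0 + 3 = 3. Next multiple of 7 is 7 (not reached); still 0 fragment(s).
Step 2: advance 2 -> fork_pos = 3 + 2 = 5. Next multiple of 7 is 7 (not reached); still 0 fragment(s).
Step 3: advance 3 -> fork_pos = 5 + 3 = 8. Reached multiple(s) of 7: 7 -> fragment 1 completed (1 total).
Step 4: advance 2 -> fork_pos = 8 + 2 = 10. Next multiple of 7 is 14 (not reached); still 1 fragment(s).
Step 5: advance 8 -> fork_pos = 10 + 8 = 18. Reached multiple(s) of 7: 14 -> fragment 2 completed (2 total).
Step 6: advance 1 -> fork_pos = 18 + 1 = 19. Next multiple of 7 is 21 (not reached); still 2 fragment(s).
Check: final fork_pos = 19; the multiples of 7 that are <= 19 are 7..14 -> 19 // 7 = 2 completed fragment(s).

Answer: 2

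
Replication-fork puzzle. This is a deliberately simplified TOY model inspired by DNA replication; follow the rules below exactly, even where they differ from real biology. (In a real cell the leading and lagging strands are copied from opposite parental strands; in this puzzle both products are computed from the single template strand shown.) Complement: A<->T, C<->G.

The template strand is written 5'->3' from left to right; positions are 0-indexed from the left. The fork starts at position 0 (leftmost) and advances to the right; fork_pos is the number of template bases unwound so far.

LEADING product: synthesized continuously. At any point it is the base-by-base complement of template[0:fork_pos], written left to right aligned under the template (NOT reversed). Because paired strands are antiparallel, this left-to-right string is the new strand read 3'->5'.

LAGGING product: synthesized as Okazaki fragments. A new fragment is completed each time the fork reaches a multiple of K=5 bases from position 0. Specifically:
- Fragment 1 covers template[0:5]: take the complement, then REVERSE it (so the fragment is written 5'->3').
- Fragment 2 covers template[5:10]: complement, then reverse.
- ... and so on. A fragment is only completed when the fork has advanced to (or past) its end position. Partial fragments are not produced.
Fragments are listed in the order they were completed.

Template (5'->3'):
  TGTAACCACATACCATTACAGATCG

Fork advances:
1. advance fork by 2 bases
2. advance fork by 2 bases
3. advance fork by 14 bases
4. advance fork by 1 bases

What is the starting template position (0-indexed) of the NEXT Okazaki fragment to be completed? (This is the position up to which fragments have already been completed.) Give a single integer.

Answer: 15

Derivation:
Step 1: advance 2 -> fork_pos = 0 + 2 = 2. Next multiple of 5 is 5 (not reached); still 0 fragment(s).
Step 2: advance 2 -> fork_pos = 2 + 2 = 4. Next multiple of 5 is 5 (not reached); still 0 fragment(s).
Step 3: advance 14 -> fork_pos = 4 + 14 = 18. Reached multiple(s) of 5: 5, 10, 15 -> fragments 1-3 completed (3 total).
Step 4: advance 1 -> fork_pos = 18 + 1 = 19. Next multiple of 5 is 20 (not reached); still 3 fragment(s).
3 fragment(s) completed, covering template[0:15] (3 x 5 = 15). The next fragment, fragment 4, covers template[15:20], so it starts at position 15.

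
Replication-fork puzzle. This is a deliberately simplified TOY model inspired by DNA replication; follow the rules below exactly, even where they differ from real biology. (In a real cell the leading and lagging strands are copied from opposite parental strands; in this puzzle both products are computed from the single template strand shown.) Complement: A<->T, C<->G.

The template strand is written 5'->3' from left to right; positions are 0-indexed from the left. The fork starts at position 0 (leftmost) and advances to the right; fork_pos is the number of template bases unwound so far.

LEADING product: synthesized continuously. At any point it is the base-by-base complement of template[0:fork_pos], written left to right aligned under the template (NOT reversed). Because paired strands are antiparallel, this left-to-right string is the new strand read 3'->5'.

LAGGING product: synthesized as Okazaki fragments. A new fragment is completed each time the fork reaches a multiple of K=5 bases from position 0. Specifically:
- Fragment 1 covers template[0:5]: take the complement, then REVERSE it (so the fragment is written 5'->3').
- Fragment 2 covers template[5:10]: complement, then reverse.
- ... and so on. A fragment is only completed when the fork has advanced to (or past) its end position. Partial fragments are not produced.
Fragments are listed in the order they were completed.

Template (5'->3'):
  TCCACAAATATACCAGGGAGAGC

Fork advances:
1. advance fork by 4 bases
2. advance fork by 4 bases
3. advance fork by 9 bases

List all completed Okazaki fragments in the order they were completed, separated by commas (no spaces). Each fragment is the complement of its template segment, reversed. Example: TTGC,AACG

Answer: GTGGA,TATTT,TGGTA

Derivation:
Step 1: advance 4 -> fork_pos = 0 + 4 = 4. Next multiple of 5 is 5 (not reached); still 0 fragment(s).
Step 2: advance 4 -> fork_pos = 4 + 4 = 8. Reached multiple(s) of 5: 5 -> fragment 1 completed (1 total).
Step 3: advance 9 -> fork_pos = 8 + 9 = 17. Reached multiple(s) of 5: 10, 15 -> fragments 2-3 completed (3 total).
Final fork_pos = 17, so 3 fragment(s) are complete. Build each: template segment -> complement -> reverse.
Fragment 1: template[0:5] = TCCAC -> complement AGGTG -> reversed GTGGA
Fragment 2: template[5:10] = AAATA -> complement TTTAT -> reversed TATTT
Fragment 3: template[10:15] = TACCA -> complement ATGGT -> reversed TGGTA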